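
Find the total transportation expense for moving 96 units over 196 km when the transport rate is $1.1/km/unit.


TC = dist * cost * units = 196 * 1.1 * 96 = $20697.60

$20697.60


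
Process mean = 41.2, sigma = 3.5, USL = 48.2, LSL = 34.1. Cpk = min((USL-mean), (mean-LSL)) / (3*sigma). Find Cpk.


Cpu = (48.2 - 41.2) / (3 * 3.5) = 0.67
Cpl = (41.2 - 34.1) / (3 * 3.5) = 0.68
Cpk = min(0.67, 0.68) = 0.67

0.67


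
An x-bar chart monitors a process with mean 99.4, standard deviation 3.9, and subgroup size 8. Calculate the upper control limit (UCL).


UCL = 99.4 + 3 * 3.9 / sqrt(8)

103.54


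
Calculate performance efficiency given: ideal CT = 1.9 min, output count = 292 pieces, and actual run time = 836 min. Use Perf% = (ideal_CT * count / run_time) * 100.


Formula: Performance = (Ideal CT * Total Count) / Run Time * 100
Ideal output time = 1.9 * 292 = 554.8 min
Performance = 554.8 / 836 * 100 = 66.4%

66.4%


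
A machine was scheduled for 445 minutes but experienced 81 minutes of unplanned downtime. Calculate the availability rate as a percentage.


Formula: Availability = (Planned Time - Downtime) / Planned Time * 100
Uptime = 445 - 81 = 364 min
Availability = 364 / 445 * 100 = 81.8%

81.8%


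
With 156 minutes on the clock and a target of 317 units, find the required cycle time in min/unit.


Formula: CT = Available Time / Number of Units
CT = 156 min / 317 units
CT = 0.49 min/unit

0.49 min/unit


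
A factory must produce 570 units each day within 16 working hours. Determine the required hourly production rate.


Formula: Production Rate = Daily Demand / Available Hours
Rate = 570 units/day / 16 hours/day
Rate = 35.6 units/hour

35.6 units/hour


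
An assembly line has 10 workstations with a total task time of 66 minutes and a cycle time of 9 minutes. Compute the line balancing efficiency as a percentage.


Formula: Efficiency = Sum of Task Times / (N_stations * CT) * 100
Total station capacity = 10 stations * 9 min = 90 min
Efficiency = 66 / 90 * 100 = 73.3%

73.3%


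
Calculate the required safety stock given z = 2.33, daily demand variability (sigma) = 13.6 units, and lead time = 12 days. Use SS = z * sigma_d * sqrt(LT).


Formula: SS = z * sigma_d * sqrt(LT)
sqrt(LT) = sqrt(12) = 3.4641
SS = 2.33 * 13.6 * 3.4641
SS = 109.8 units

109.8 units


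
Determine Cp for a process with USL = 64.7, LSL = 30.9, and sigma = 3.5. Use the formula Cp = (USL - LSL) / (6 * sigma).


Cp = (64.7 - 30.9) / (6 * 3.5)

1.61


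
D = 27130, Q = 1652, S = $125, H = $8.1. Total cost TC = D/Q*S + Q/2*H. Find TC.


TC = 27130/1652 * 125 + 1652/2 * 8.1

$8743.41


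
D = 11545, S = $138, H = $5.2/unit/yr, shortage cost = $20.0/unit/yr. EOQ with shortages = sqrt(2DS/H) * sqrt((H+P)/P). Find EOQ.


Formula: EOQ* = sqrt(2DS/H) * sqrt((H+P)/P)
Base EOQ = sqrt(2*11545*138/5.2) = 782.8 units
Correction = sqrt((5.2+20.0)/20.0) = 1.1225
EOQ* = 782.8 * 1.1225 = 878.7 units

878.7 units


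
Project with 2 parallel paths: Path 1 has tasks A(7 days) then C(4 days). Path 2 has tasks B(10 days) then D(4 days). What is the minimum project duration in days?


Path 1 = 7 + 4 = 11 days
Path 2 = 10 + 4 = 14 days
Duration = max(11, 14) = 14 days

14 days


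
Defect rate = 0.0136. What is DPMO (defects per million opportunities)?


DPMO = defect_rate * 1000000 = 0.0136 * 1000000

13600


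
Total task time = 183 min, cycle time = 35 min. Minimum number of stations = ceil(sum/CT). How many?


Formula: N_min = ceil(Sum of Task Times / Cycle Time)
N_min = ceil(183 min / 35 min) = ceil(5.2286)
N_min = 6 stations

6


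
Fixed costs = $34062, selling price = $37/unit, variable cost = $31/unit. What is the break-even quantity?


Formula: BEQ = Fixed Costs / (Price - Variable Cost)
Contribution margin = $37 - $31 = $6/unit
BEQ = ceil($34062 / $6/unit) = ceil(5677.0) = 5677 units

5677 units


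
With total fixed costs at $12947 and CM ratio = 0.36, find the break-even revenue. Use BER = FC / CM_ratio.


Formula: BER = Fixed Costs / Contribution Margin Ratio
BER = $12947 / 0.36
BER = $35963.89 (to the nearest cent)

$35963.89


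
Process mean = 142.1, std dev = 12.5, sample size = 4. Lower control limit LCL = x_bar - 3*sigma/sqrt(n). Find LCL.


LCL = 142.1 - 3 * 12.5 / sqrt(4)

123.35


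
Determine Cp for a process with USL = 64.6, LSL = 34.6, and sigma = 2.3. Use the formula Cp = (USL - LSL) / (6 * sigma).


Cp = (64.6 - 34.6) / (6 * 2.3)

2.17


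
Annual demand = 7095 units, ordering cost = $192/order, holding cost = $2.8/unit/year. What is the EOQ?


Formula: EOQ = sqrt(2 * D * S / H)
Numerator: 2 * 7095 * 192 = 2724480
2DS/H = 2724480 / 2.8 = 973028.6
EOQ = sqrt(973028.6) = 986.4 units

986.4 units


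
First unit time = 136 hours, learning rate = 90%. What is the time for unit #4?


Formula: T_n = T_1 * (learning_rate)^(log2(n)) where learning_rate = rate/100
Doublings = log2(4) = 2
T_n = 136 * 0.9^2
T_n = 136 * 0.81 = 110.2 hours

110.2 hours


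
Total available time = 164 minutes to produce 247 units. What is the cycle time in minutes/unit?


Formula: CT = Available Time / Number of Units
CT = 164 min / 247 units
CT = 0.66 min/unit

0.66 min/unit


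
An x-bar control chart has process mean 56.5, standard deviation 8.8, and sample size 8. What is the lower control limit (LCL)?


LCL = 56.5 - 3 * 8.8 / sqrt(8)

47.17


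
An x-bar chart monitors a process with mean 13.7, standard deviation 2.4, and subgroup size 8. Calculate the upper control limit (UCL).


UCL = 13.7 + 3 * 2.4 / sqrt(8)

16.25


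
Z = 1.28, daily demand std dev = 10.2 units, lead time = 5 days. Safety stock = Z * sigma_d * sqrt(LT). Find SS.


Formula: SS = z * sigma_d * sqrt(LT)
sqrt(LT) = sqrt(5) = 2.2361
SS = 1.28 * 10.2 * 2.2361
SS = 29.2 units

29.2 units


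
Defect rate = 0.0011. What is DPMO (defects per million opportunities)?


DPMO = defect_rate * 1000000 = 0.0011 * 1000000

1100


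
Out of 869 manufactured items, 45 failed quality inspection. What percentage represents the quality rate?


Formula: Quality Rate = Good Pieces / Total Pieces * 100
Good pieces = 869 - 45 = 824
QR = 824 / 869 * 100 = 94.8%

94.8%


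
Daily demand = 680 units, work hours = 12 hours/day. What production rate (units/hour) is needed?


Formula: Production Rate = Daily Demand / Available Hours
Rate = 680 units/day / 12 hours/day
Rate = 56.7 units/hour

56.7 units/hour


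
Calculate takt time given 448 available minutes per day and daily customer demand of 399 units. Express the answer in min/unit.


Formula: Takt Time = Available Production Time / Customer Demand
Takt = 448 min/day / 399 units/day
Takt = 1.12 min/unit

1.12 min/unit


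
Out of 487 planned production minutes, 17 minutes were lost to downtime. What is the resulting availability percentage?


Formula: Availability = (Planned Time - Downtime) / Planned Time * 100
Uptime = 487 - 17 = 470 min
Availability = 470 / 487 * 100 = 96.5%

96.5%


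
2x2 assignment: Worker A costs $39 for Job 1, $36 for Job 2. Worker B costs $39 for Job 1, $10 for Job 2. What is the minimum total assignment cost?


Option 1: A->1 + B->2 = $39 + $10 = $49
Option 2: A->2 + B->1 = $36 + $39 = $75
Min cost = min($49, $75) = $49

$49


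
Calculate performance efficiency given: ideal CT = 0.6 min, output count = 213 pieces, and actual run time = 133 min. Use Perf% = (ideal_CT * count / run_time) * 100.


Formula: Performance = (Ideal CT * Total Count) / Run Time * 100
Ideal output time = 0.6 * 213 = 127.8 min
Performance = 127.8 / 133 * 100 = 96.1%

96.1%


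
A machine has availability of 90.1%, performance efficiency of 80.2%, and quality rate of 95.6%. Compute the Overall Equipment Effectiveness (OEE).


Formula: OEE = Availability * Performance * Quality / 10000
A * P = 90.1% * 80.2% / 100 = 72.26%
OEE = 72.26% * 95.6% / 100 = 69.1%

69.1%


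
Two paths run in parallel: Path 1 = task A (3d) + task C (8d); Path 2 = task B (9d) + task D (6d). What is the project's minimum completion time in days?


Path 1 = 3 + 8 = 11 days
Path 2 = 9 + 6 = 15 days
Duration = max(11, 15) = 15 days

15 days


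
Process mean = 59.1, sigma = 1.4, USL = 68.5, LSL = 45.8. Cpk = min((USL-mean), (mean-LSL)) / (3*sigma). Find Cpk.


Cpu = (68.5 - 59.1) / (3 * 1.4) = 2.24
Cpl = (59.1 - 45.8) / (3 * 1.4) = 3.17
Cpk = min(2.24, 3.17) = 2.24

2.24


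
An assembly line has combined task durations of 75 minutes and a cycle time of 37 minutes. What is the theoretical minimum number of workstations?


Formula: N_min = ceil(Sum of Task Times / Cycle Time)
N_min = ceil(75 min / 37 min) = ceil(2.027)
N_min = 3 stations

3


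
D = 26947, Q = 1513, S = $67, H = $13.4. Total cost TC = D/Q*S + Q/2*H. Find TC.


TC = 26947/1513 * 67 + 1513/2 * 13.4

$11330.39


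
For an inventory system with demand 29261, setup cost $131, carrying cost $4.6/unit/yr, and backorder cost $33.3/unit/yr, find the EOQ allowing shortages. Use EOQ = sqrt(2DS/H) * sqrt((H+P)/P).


Formula: EOQ* = sqrt(2DS/H) * sqrt((H+P)/P)
Base EOQ = sqrt(2*29261*131/4.6) = 1290.97 units
Correction = sqrt((4.6+33.3)/33.3) = 1.06684
EOQ* = 1290.97 * 1.06684 = 1377.3 units

1377.3 units


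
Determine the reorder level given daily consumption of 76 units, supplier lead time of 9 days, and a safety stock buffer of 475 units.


Formula: ROP = (Daily Demand * Lead Time) + Safety Stock
Demand during lead time = 76 * 9 = 684 units
ROP = 684 + 475 = 1159 units

1159 units


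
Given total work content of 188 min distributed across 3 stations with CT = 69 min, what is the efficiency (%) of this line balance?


Formula: Efficiency = Sum of Task Times / (N_stations * CT) * 100
Total station capacity = 3 stations * 69 min = 207 min
Efficiency = 188 / 207 * 100 = 90.8%

90.8%


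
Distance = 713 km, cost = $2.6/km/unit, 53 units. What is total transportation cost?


TC = dist * cost * units = 713 * 2.6 * 53 = $98251.40

$98251.40


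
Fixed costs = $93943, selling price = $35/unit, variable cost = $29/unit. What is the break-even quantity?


Formula: BEQ = Fixed Costs / (Price - Variable Cost)
Contribution margin = $35 - $29 = $6/unit
BEQ = ceil($93943 / $6/unit) = ceil(15657.17) = 15658 units

15658 units


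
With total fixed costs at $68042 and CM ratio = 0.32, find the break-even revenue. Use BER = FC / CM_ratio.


Formula: BER = Fixed Costs / Contribution Margin Ratio
BER = $68042 / 0.32
BER = $212631.25 (to the nearest cent)

$212631.25


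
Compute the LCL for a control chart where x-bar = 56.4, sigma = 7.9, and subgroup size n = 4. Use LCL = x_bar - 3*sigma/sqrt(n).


LCL = 56.4 - 3 * 7.9 / sqrt(4)

44.55


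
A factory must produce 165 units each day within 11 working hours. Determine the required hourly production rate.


Formula: Production Rate = Daily Demand / Available Hours
Rate = 165 units/day / 11 hours/day
Rate = 15.0 units/hour

15.0 units/hour


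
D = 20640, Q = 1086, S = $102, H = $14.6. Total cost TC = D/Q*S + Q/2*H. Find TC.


TC = 20640/1086 * 102 + 1086/2 * 14.6

$9866.36


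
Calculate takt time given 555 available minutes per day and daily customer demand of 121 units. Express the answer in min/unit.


Formula: Takt Time = Available Production Time / Customer Demand
Takt = 555 min/day / 121 units/day
Takt = 4.59 min/unit

4.59 min/unit


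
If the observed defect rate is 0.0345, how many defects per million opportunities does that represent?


DPMO = defect_rate * 1000000 = 0.0345 * 1000000

34500


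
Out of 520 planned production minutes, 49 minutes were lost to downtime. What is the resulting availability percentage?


Formula: Availability = (Planned Time - Downtime) / Planned Time * 100
Uptime = 520 - 49 = 471 min
Availability = 471 / 520 * 100 = 90.6%

90.6%


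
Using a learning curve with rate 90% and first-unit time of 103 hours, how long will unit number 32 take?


Formula: T_n = T_1 * (learning_rate)^(log2(n)) where learning_rate = rate/100
Doublings = log2(32) = 5
T_n = 103 * 0.9^5
T_n = 103 * 0.5905 = 60.8 hours

60.8 hours


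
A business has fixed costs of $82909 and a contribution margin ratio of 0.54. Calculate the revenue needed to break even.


Formula: BER = Fixed Costs / Contribution Margin Ratio
BER = $82909 / 0.54
BER = $153535.19 (to the nearest cent)

$153535.19


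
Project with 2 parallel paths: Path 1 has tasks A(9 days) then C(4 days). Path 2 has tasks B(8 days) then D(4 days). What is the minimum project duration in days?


Path 1 = 9 + 4 = 13 days
Path 2 = 8 + 4 = 12 days
Duration = max(13, 12) = 13 days

13 days


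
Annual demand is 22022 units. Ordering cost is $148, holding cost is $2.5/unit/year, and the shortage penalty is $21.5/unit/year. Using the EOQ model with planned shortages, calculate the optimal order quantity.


Formula: EOQ* = sqrt(2DS/H) * sqrt((H+P)/P)
Base EOQ = sqrt(2*22022*148/2.5) = 1614.75 units
Correction = sqrt((2.5+21.5)/21.5) = 1.05654
EOQ* = 1614.75 * 1.05654 = 1706.0 units

1706.0 units


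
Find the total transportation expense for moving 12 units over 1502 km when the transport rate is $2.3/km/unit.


TC = dist * cost * units = 1502 * 2.3 * 12 = $41455.20

$41455.20


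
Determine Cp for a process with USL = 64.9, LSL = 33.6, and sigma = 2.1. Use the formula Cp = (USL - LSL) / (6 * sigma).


Cp = (64.9 - 33.6) / (6 * 2.1)

2.48


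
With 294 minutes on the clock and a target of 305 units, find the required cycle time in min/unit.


Formula: CT = Available Time / Number of Units
CT = 294 min / 305 units
CT = 0.96 min/unit

0.96 min/unit


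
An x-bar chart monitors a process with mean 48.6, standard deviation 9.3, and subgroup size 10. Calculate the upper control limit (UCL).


UCL = 48.6 + 3 * 9.3 / sqrt(10)

57.42


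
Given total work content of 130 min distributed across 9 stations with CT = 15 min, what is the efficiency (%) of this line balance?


Formula: Efficiency = Sum of Task Times / (N_stations * CT) * 100
Total station capacity = 9 stations * 15 min = 135 min
Efficiency = 130 / 135 * 100 = 96.3%

96.3%


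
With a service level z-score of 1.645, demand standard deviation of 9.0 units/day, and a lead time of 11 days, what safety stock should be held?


Formula: SS = z * sigma_d * sqrt(LT)
sqrt(LT) = sqrt(11) = 3.3166
SS = 1.645 * 9.0 * 3.3166
SS = 49.1 units

49.1 units


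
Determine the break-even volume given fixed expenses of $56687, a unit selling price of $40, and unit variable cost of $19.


Formula: BEQ = Fixed Costs / (Price - Variable Cost)
Contribution margin = $40 - $19 = $21/unit
BEQ = ceil($56687 / $21/unit) = ceil(2699.38) = 2700 units

2700 units


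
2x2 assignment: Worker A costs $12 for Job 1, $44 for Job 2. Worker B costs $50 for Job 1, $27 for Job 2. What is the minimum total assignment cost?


Option 1: A->1 + B->2 = $12 + $27 = $39
Option 2: A->2 + B->1 = $44 + $50 = $94
Min cost = min($39, $94) = $39

$39


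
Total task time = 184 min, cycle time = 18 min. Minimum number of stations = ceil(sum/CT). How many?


Formula: N_min = ceil(Sum of Task Times / Cycle Time)
N_min = ceil(184 min / 18 min) = ceil(10.2222)
N_min = 11 stations

11


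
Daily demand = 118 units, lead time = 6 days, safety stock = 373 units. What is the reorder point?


Formula: ROP = (Daily Demand * Lead Time) + Safety Stock
Demand during lead time = 118 * 6 = 708 units
ROP = 708 + 373 = 1081 units

1081 units


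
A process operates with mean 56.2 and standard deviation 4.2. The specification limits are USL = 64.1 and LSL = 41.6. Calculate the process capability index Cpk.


Cpu = (64.1 - 56.2) / (3 * 4.2) = 0.63
Cpl = (56.2 - 41.6) / (3 * 4.2) = 1.16
Cpk = min(0.63, 1.16) = 0.63

0.63


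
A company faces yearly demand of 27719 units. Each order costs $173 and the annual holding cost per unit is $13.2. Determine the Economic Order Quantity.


Formula: EOQ = sqrt(2 * D * S / H)
Numerator: 2 * 27719 * 173 = 9590774
2DS/H = 9590774 / 13.2 = 726573.8
EOQ = sqrt(726573.8) = 852.4 units

852.4 units


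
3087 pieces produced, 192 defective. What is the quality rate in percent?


Formula: Quality Rate = Good Pieces / Total Pieces * 100
Good pieces = 3087 - 192 = 2895
QR = 2895 / 3087 * 100 = 93.8%

93.8%


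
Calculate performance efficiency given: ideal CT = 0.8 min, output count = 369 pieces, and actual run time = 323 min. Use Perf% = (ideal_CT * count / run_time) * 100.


Formula: Performance = (Ideal CT * Total Count) / Run Time * 100
Ideal output time = 0.8 * 369 = 295.2 min
Performance = 295.2 / 323 * 100 = 91.4%

91.4%


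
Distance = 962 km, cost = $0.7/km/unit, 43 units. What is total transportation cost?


TC = dist * cost * units = 962 * 0.7 * 43 = $28956.20

$28956.20


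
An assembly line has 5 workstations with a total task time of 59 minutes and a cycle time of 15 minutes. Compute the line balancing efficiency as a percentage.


Formula: Efficiency = Sum of Task Times / (N_stations * CT) * 100
Total station capacity = 5 stations * 15 min = 75 min
Efficiency = 59 / 75 * 100 = 78.7%

78.7%


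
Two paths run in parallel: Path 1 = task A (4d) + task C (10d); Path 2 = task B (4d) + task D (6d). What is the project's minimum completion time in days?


Path 1 = 4 + 10 = 14 days
Path 2 = 4 + 6 = 10 days
Duration = max(14, 10) = 14 days

14 days


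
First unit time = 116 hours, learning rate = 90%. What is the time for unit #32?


Formula: T_n = T_1 * (learning_rate)^(log2(n)) where learning_rate = rate/100
Doublings = log2(32) = 5
T_n = 116 * 0.9^5
T_n = 116 * 0.5905 = 68.5 hours

68.5 hours


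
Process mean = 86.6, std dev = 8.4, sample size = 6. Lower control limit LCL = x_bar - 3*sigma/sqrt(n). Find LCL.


LCL = 86.6 - 3 * 8.4 / sqrt(6)

76.31


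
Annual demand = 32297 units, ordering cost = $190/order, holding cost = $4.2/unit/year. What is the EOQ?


Formula: EOQ = sqrt(2 * D * S / H)
Numerator: 2 * 32297 * 190 = 12272860
2DS/H = 12272860 / 4.2 = 2922109.5
EOQ = sqrt(2922109.5) = 1709.4 units

1709.4 units


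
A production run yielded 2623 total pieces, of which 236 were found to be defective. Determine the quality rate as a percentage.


Formula: Quality Rate = Good Pieces / Total Pieces * 100
Good pieces = 2623 - 236 = 2387
QR = 2387 / 2623 * 100 = 91.0%

91.0%


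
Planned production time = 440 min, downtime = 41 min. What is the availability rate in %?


Formula: Availability = (Planned Time - Downtime) / Planned Time * 100
Uptime = 440 - 41 = 399 min
Availability = 399 / 440 * 100 = 90.7%

90.7%


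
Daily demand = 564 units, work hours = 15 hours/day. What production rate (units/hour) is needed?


Formula: Production Rate = Daily Demand / Available Hours
Rate = 564 units/day / 15 hours/day
Rate = 37.6 units/hour

37.6 units/hour


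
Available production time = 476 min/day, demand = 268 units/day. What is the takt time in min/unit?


Formula: Takt Time = Available Production Time / Customer Demand
Takt = 476 min/day / 268 units/day
Takt = 1.78 min/unit

1.78 min/unit


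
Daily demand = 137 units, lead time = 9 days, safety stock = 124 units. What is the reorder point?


Formula: ROP = (Daily Demand * Lead Time) + Safety Stock
Demand during lead time = 137 * 9 = 1233 units
ROP = 1233 + 124 = 1357 units

1357 units


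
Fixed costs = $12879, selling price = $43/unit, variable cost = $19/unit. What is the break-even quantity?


Formula: BEQ = Fixed Costs / (Price - Variable Cost)
Contribution margin = $43 - $19 = $24/unit
BEQ = ceil($12879 / $24/unit) = ceil(536.62) = 537 units

537 units


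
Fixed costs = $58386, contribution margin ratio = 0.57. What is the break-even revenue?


Formula: BER = Fixed Costs / Contribution Margin Ratio
BER = $58386 / 0.57
BER = $102431.58 (to the nearest cent)

$102431.58


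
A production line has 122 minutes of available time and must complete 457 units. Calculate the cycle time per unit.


Formula: CT = Available Time / Number of Units
CT = 122 min / 457 units
CT = 0.27 min/unit

0.27 min/unit


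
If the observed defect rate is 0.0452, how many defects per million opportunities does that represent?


DPMO = defect_rate * 1000000 = 0.0452 * 1000000

45200


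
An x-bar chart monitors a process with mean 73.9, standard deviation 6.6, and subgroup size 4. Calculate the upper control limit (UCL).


UCL = 73.9 + 3 * 6.6 / sqrt(4)

83.8


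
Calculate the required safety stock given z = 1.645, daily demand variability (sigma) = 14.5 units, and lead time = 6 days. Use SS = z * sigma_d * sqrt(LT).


Formula: SS = z * sigma_d * sqrt(LT)
sqrt(LT) = sqrt(6) = 2.4495
SS = 1.645 * 14.5 * 2.4495
SS = 58.4 units

58.4 units


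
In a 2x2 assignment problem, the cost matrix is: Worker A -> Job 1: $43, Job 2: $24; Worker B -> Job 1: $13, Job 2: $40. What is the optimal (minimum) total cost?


Option 1: A->1 + B->2 = $43 + $40 = $83
Option 2: A->2 + B->1 = $24 + $13 = $37
Min cost = min($83, $37) = $37

$37


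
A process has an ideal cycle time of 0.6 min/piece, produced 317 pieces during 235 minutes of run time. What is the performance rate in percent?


Formula: Performance = (Ideal CT * Total Count) / Run Time * 100
Ideal output time = 0.6 * 317 = 190.2 min
Performance = 190.2 / 235 * 100 = 80.9%

80.9%


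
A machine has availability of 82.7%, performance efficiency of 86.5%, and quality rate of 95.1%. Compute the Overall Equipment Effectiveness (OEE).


Formula: OEE = Availability * Performance * Quality / 10000
A * P = 82.7% * 86.5% / 100 = 71.54%
OEE = 71.54% * 95.1% / 100 = 68.0%

68.0%


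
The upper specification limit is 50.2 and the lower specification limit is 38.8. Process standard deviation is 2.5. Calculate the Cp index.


Cp = (50.2 - 38.8) / (6 * 2.5)

0.76


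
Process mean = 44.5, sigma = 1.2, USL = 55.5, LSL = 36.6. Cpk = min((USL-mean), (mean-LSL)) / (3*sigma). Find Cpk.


Cpu = (55.5 - 44.5) / (3 * 1.2) = 3.06
Cpl = (44.5 - 36.6) / (3 * 1.2) = 2.19
Cpk = min(3.06, 2.19) = 2.19

2.19


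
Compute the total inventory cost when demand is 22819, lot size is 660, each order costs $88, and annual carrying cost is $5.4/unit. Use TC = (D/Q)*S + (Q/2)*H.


TC = 22819/660 * 88 + 660/2 * 5.4

$4824.53


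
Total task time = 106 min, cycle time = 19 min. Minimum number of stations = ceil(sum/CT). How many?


Formula: N_min = ceil(Sum of Task Times / Cycle Time)
N_min = ceil(106 min / 19 min) = ceil(5.5789)
N_min = 6 stations

6


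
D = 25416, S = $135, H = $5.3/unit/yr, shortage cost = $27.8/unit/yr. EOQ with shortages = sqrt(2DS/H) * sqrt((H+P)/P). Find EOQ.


Formula: EOQ* = sqrt(2DS/H) * sqrt((H+P)/P)
Base EOQ = sqrt(2*25416*135/5.3) = 1137.88 units
Correction = sqrt((5.3+27.8)/27.8) = 1.09117
EOQ* = 1137.88 * 1.09117 = 1241.6 units

1241.6 units


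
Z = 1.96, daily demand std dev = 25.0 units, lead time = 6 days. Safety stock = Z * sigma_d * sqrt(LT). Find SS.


Formula: SS = z * sigma_d * sqrt(LT)
sqrt(LT) = sqrt(6) = 2.4495
SS = 1.96 * 25.0 * 2.4495
SS = 120.0 units

120.0 units


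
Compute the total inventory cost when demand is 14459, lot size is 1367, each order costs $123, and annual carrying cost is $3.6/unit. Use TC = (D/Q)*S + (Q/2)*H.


TC = 14459/1367 * 123 + 1367/2 * 3.6

$3761.59


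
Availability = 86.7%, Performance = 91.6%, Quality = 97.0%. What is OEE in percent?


Formula: OEE = Availability * Performance * Quality / 10000
A * P = 86.7% * 91.6% / 100 = 79.42%
OEE = 79.42% * 97.0% / 100 = 77.0%

77.0%


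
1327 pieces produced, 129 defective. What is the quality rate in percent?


Formula: Quality Rate = Good Pieces / Total Pieces * 100
Good pieces = 1327 - 129 = 1198
QR = 1198 / 1327 * 100 = 90.3%

90.3%


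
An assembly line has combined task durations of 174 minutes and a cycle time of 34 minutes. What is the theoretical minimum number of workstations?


Formula: N_min = ceil(Sum of Task Times / Cycle Time)
N_min = ceil(174 min / 34 min) = ceil(5.1176)
N_min = 6 stations

6


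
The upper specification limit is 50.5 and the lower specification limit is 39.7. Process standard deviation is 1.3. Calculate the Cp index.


Cp = (50.5 - 39.7) / (6 * 1.3)

1.38


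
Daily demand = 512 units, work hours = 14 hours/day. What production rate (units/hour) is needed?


Formula: Production Rate = Daily Demand / Available Hours
Rate = 512 units/day / 14 hours/day
Rate = 36.6 units/hour

36.6 units/hour


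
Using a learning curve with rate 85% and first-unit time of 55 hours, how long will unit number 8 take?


Formula: T_n = T_1 * (learning_rate)^(log2(n)) where learning_rate = rate/100
Doublings = log2(8) = 3
T_n = 55 * 0.85^3
T_n = 55 * 0.6141 = 33.8 hours

33.8 hours


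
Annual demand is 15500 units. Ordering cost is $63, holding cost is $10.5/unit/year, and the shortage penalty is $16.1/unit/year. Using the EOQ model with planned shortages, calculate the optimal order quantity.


Formula: EOQ* = sqrt(2DS/H) * sqrt((H+P)/P)
Base EOQ = sqrt(2*15500*63/10.5) = 431.28 units
Correction = sqrt((10.5+16.1)/16.1) = 1.28537
EOQ* = 431.28 * 1.28537 = 554.4 units

554.4 units


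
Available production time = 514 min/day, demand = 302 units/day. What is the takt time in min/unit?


Formula: Takt Time = Available Production Time / Customer Demand
Takt = 514 min/day / 302 units/day
Takt = 1.7 min/unit

1.7 min/unit


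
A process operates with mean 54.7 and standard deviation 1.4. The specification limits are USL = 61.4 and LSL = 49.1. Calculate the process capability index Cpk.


Cpu = (61.4 - 54.7) / (3 * 1.4) = 1.6
Cpl = (54.7 - 49.1) / (3 * 1.4) = 1.33
Cpk = min(1.6, 1.33) = 1.33

1.33


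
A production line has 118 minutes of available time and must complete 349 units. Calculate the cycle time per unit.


Formula: CT = Available Time / Number of Units
CT = 118 min / 349 units
CT = 0.34 min/unit

0.34 min/unit


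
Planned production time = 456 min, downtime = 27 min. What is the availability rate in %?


Formula: Availability = (Planned Time - Downtime) / Planned Time * 100
Uptime = 456 - 27 = 429 min
Availability = 429 / 456 * 100 = 94.1%

94.1%


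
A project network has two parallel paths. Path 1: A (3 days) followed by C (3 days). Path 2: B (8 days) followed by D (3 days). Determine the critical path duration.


Path 1 = 3 + 3 = 6 days
Path 2 = 8 + 3 = 11 days
Duration = max(6, 11) = 11 days

11 days


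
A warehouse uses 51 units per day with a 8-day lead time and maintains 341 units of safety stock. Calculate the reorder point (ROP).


Formula: ROP = (Daily Demand * Lead Time) + Safety Stock
Demand during lead time = 51 * 8 = 408 units
ROP = 408 + 341 = 749 units

749 units


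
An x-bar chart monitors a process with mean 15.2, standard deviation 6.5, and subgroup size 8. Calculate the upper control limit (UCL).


UCL = 15.2 + 3 * 6.5 / sqrt(8)

22.09


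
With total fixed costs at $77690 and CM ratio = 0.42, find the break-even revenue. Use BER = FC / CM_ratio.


Formula: BER = Fixed Costs / Contribution Margin Ratio
BER = $77690 / 0.42
BER = $184976.19 (to the nearest cent)

$184976.19


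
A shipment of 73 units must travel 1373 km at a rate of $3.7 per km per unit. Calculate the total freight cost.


TC = dist * cost * units = 1373 * 3.7 * 73 = $370847.30

$370847.30


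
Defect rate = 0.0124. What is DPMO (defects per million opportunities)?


DPMO = defect_rate * 1000000 = 0.0124 * 1000000

12400


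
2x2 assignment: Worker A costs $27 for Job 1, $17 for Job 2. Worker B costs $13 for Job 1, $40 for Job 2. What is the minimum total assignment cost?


Option 1: A->1 + B->2 = $27 + $40 = $67
Option 2: A->2 + B->1 = $17 + $13 = $30
Min cost = min($67, $30) = $30

$30


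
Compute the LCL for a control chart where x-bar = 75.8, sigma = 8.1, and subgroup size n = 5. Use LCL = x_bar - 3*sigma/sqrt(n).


LCL = 75.8 - 3 * 8.1 / sqrt(5)

64.93


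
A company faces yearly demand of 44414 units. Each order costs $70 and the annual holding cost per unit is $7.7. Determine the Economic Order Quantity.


Formula: EOQ = sqrt(2 * D * S / H)
Numerator: 2 * 44414 * 70 = 6217960
2DS/H = 6217960 / 7.7 = 807527.3
EOQ = sqrt(807527.3) = 898.6 units

898.6 units


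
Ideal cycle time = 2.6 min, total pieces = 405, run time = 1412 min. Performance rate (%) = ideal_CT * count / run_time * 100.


Formula: Performance = (Ideal CT * Total Count) / Run Time * 100
Ideal output time = 2.6 * 405 = 1053.0 min
Performance = 1053.0 / 1412 * 100 = 74.6%

74.6%


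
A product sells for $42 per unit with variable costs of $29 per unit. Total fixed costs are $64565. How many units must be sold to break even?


Formula: BEQ = Fixed Costs / (Price - Variable Cost)
Contribution margin = $42 - $29 = $13/unit
BEQ = ceil($64565 / $13/unit) = ceil(4966.54) = 4967 units

4967 units


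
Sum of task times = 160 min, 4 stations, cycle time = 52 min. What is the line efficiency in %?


Formula: Efficiency = Sum of Task Times / (N_stations * CT) * 100
Total station capacity = 4 stations * 52 min = 208 min
Efficiency = 160 / 208 * 100 = 76.9%

76.9%


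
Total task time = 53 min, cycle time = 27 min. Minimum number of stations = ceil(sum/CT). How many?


Formula: N_min = ceil(Sum of Task Times / Cycle Time)
N_min = ceil(53 min / 27 min) = ceil(1.963)
N_min = 2 stations

2


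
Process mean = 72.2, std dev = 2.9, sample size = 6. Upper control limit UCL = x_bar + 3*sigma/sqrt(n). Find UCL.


UCL = 72.2 + 3 * 2.9 / sqrt(6)

75.75


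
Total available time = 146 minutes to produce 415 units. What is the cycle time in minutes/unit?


Formula: CT = Available Time / Number of Units
CT = 146 min / 415 units
CT = 0.35 min/unit

0.35 min/unit


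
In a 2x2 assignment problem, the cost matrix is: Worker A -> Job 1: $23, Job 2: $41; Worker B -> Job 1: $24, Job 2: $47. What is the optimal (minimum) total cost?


Option 1: A->1 + B->2 = $23 + $47 = $70
Option 2: A->2 + B->1 = $41 + $24 = $65
Min cost = min($70, $65) = $65

$65


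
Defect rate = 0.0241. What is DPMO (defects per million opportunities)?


DPMO = defect_rate * 1000000 = 0.0241 * 1000000

24100


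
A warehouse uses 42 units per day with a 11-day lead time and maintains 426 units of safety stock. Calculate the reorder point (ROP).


Formula: ROP = (Daily Demand * Lead Time) + Safety Stock
Demand during lead time = 42 * 11 = 462 units
ROP = 462 + 426 = 888 units

888 units


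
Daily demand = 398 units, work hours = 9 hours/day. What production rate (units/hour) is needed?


Formula: Production Rate = Daily Demand / Available Hours
Rate = 398 units/day / 9 hours/day
Rate = 44.2 units/hour

44.2 units/hour


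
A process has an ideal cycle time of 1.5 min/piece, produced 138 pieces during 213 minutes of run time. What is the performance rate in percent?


Formula: Performance = (Ideal CT * Total Count) / Run Time * 100
Ideal output time = 1.5 * 138 = 207.0 min
Performance = 207.0 / 213 * 100 = 97.2%

97.2%


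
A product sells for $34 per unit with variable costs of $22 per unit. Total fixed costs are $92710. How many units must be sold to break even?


Formula: BEQ = Fixed Costs / (Price - Variable Cost)
Contribution margin = $34 - $22 = $12/unit
BEQ = ceil($92710 / $12/unit) = ceil(7725.83) = 7726 units

7726 units


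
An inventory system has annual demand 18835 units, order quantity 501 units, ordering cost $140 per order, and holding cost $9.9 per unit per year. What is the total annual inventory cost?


TC = 18835/501 * 140 + 501/2 * 9.9

$7743.22


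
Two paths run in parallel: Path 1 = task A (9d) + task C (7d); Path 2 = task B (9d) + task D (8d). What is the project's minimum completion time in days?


Path 1 = 9 + 7 = 16 days
Path 2 = 9 + 8 = 17 days
Duration = max(16, 17) = 17 days

17 days


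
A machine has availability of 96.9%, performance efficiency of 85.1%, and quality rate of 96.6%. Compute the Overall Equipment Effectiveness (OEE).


Formula: OEE = Availability * Performance * Quality / 10000
A * P = 96.9% * 85.1% / 100 = 82.46%
OEE = 82.46% * 96.6% / 100 = 79.7%

79.7%


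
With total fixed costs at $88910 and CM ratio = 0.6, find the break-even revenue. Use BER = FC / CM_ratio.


Formula: BER = Fixed Costs / Contribution Margin Ratio
BER = $88910 / 0.6
BER = $148183.33 (to the nearest cent)

$148183.33


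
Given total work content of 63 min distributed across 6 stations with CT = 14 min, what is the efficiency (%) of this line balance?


Formula: Efficiency = Sum of Task Times / (N_stations * CT) * 100
Total station capacity = 6 stations * 14 min = 84 min
Efficiency = 63 / 84 * 100 = 75.0%

75.0%


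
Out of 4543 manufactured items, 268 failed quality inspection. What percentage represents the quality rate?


Formula: Quality Rate = Good Pieces / Total Pieces * 100
Good pieces = 4543 - 268 = 4275
QR = 4275 / 4543 * 100 = 94.1%

94.1%


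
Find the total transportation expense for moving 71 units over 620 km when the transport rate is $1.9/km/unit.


TC = dist * cost * units = 620 * 1.9 * 71 = $83638.00

$83638.00


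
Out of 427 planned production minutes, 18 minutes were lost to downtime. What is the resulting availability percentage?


Formula: Availability = (Planned Time - Downtime) / Planned Time * 100
Uptime = 427 - 18 = 409 min
Availability = 409 / 427 * 100 = 95.8%

95.8%


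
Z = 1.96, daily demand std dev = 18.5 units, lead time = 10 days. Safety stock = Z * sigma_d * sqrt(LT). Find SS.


Formula: SS = z * sigma_d * sqrt(LT)
sqrt(LT) = sqrt(10) = 3.1623
SS = 1.96 * 18.5 * 3.1623
SS = 114.7 units

114.7 units


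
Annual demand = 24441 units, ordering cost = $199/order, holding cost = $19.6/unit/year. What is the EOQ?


Formula: EOQ = sqrt(2 * D * S / H)
Numerator: 2 * 24441 * 199 = 9727518
2DS/H = 9727518 / 19.6 = 496301.9
EOQ = sqrt(496301.9) = 704.5 units

704.5 units


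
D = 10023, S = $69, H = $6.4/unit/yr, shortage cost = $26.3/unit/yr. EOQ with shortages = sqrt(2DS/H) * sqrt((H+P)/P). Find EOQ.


Formula: EOQ* = sqrt(2DS/H) * sqrt((H+P)/P)
Base EOQ = sqrt(2*10023*69/6.4) = 464.89 units
Correction = sqrt((6.4+26.3)/26.3) = 1.11505
EOQ* = 464.89 * 1.11505 = 518.4 units

518.4 units


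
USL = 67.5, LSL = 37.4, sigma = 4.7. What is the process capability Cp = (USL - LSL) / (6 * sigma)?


Cp = (67.5 - 37.4) / (6 * 4.7)

1.07


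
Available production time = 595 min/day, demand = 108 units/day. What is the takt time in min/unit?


Formula: Takt Time = Available Production Time / Customer Demand
Takt = 595 min/day / 108 units/day
Takt = 5.51 min/unit

5.51 min/unit


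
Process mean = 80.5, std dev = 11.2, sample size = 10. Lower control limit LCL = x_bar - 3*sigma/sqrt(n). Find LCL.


LCL = 80.5 - 3 * 11.2 / sqrt(10)

69.87


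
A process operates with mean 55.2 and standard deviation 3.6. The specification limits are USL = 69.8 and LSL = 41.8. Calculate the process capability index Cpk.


Cpu = (69.8 - 55.2) / (3 * 3.6) = 1.35
Cpl = (55.2 - 41.8) / (3 * 3.6) = 1.24
Cpk = min(1.35, 1.24) = 1.24

1.24


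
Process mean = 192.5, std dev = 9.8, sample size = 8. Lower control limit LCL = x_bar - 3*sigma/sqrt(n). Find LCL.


LCL = 192.5 - 3 * 9.8 / sqrt(8)

182.11


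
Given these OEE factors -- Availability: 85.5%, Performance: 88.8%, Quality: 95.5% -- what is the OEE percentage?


Formula: OEE = Availability * Performance * Quality / 10000
A * P = 85.5% * 88.8% / 100 = 75.92%
OEE = 75.92% * 95.5% / 100 = 72.5%

72.5%


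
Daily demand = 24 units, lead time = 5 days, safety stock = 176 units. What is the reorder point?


Formula: ROP = (Daily Demand * Lead Time) + Safety Stock
Demand during lead time = 24 * 5 = 120 units
ROP = 120 + 176 = 296 units

296 units


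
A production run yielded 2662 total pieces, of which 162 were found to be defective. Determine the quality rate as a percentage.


Formula: Quality Rate = Good Pieces / Total Pieces * 100
Good pieces = 2662 - 162 = 2500
QR = 2500 / 2662 * 100 = 93.9%

93.9%


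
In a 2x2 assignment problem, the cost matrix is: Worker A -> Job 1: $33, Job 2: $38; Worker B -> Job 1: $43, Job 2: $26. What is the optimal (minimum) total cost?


Option 1: A->1 + B->2 = $33 + $26 = $59
Option 2: A->2 + B->1 = $38 + $43 = $81
Min cost = min($59, $81) = $59

$59


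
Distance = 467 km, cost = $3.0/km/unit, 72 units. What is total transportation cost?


TC = dist * cost * units = 467 * 3.0 * 72 = $100872.00

$100872.00


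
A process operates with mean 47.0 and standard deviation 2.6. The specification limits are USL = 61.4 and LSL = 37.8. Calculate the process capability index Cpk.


Cpu = (61.4 - 47.0) / (3 * 2.6) = 1.85
Cpl = (47.0 - 37.8) / (3 * 2.6) = 1.18
Cpk = min(1.85, 1.18) = 1.18

1.18


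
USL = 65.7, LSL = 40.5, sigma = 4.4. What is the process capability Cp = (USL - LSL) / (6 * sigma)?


Cp = (65.7 - 40.5) / (6 * 4.4)

0.95


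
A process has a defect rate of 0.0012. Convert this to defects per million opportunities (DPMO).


DPMO = defect_rate * 1000000 = 0.0012 * 1000000

1200


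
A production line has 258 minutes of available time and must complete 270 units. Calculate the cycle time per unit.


Formula: CT = Available Time / Number of Units
CT = 258 min / 270 units
CT = 0.96 min/unit

0.96 min/unit


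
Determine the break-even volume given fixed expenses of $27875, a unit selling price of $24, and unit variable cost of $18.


Formula: BEQ = Fixed Costs / (Price - Variable Cost)
Contribution margin = $24 - $18 = $6/unit
BEQ = ceil($27875 / $6/unit) = ceil(4645.83) = 4646 units

4646 units


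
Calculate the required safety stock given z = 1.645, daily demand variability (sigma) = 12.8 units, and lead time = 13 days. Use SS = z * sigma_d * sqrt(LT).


Formula: SS = z * sigma_d * sqrt(LT)
sqrt(LT) = sqrt(13) = 3.6056
SS = 1.645 * 12.8 * 3.6056
SS = 75.9 units

75.9 units


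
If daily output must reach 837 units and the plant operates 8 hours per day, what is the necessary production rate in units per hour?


Formula: Production Rate = Daily Demand / Available Hours
Rate = 837 units/day / 8 hours/day
Rate = 104.6 units/hour

104.6 units/hour


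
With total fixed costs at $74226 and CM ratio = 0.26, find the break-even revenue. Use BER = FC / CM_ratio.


Formula: BER = Fixed Costs / Contribution Margin Ratio
BER = $74226 / 0.26
BER = $285484.62 (to the nearest cent)

$285484.62


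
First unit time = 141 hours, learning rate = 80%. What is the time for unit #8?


Formula: T_n = T_1 * (learning_rate)^(log2(n)) where learning_rate = rate/100
Doublings = log2(8) = 3
T_n = 141 * 0.8^3
T_n = 141 * 0.512 = 72.2 hours

72.2 hours


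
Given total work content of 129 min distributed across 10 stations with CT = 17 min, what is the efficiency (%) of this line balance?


Formula: Efficiency = Sum of Task Times / (N_stations * CT) * 100
Total station capacity = 10 stations * 17 min = 170 min
Efficiency = 129 / 170 * 100 = 75.9%

75.9%


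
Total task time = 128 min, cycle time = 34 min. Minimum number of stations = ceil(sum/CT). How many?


Formula: N_min = ceil(Sum of Task Times / Cycle Time)
N_min = ceil(128 min / 34 min) = ceil(3.7647)
N_min = 4 stations

4


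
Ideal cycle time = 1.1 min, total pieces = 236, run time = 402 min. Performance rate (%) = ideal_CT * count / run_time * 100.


Formula: Performance = (Ideal CT * Total Count) / Run Time * 100
Ideal output time = 1.1 * 236 = 259.6 min
Performance = 259.6 / 402 * 100 = 64.6%

64.6%


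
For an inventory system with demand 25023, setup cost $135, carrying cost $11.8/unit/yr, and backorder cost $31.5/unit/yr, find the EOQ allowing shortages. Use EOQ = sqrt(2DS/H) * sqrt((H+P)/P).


Formula: EOQ* = sqrt(2DS/H) * sqrt((H+P)/P)
Base EOQ = sqrt(2*25023*135/11.8) = 756.68 units
Correction = sqrt((11.8+31.5)/31.5) = 1.17243
EOQ* = 756.68 * 1.17243 = 887.2 units

887.2 units
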